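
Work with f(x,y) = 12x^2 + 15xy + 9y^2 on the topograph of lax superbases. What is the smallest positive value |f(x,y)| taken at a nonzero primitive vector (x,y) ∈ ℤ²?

translate: b→-9 (≡15 mod 24), so (12,15,9)→(12,-9,6)
flip: (12,-9,6)→(6,9,12)
translate: b→-3 (≡9 mod 12), so (6,9,12)→(6,-3,9)
reduced (well bottom): (6,-3,9) with a≤c, −a<b≤a
well minimum = a = 6

6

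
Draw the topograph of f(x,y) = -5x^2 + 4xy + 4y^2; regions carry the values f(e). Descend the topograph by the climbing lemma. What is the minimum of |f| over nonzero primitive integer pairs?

river: ρ → (4,4,-5)
river: ρ → (-5,6,3)
river: ρ → (3,6,-5)
river: ρ → (-5,4,4)
closes: descent 0, river 4
min |a| on river = 3

3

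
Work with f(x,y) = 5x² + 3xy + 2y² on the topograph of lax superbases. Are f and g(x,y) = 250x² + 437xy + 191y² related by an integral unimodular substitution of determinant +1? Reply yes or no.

D₁ = -31, D₂ = -31
f: flip: (5,3,2)→(2,-3,5)
f: translate: b→1 (≡-3 mod 4), so (2,-3,5)→(2,1,4)
f: reduced (well bottom): (2,1,4) with a≤c, −a<b≤a
g: translate: b→-63 (≡437 mod 500), so (250,437,191)→(250,-63,4)
g: flip: (250,-63,4)→(4,63,250)
g: translate: b→-1 (≡63 mod 8), so (4,63,250)→(4,-1,2)
g: flip: (4,-1,2)→(2,1,4)
g: reduced (well bottom): (2,1,4) with a≤c, −a<b≤a
reduced forms (2, 1, 4) vs (2, 1, 4) ⇒ equivalent

yes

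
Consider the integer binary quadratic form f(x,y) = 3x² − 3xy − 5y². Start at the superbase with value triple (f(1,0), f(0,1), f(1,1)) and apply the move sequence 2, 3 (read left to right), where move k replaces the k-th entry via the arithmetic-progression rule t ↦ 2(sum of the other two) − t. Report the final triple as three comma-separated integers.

start (3,-5,-5) = (f(1,0),f(0,1),f(1,1))
replace slot 2: 2·(3+(-5)) − (-5) = 1 → (3,1,-5)
replace slot 3: 2·(3+1) − (-5) = 13 → (3,1,13)

3,1,13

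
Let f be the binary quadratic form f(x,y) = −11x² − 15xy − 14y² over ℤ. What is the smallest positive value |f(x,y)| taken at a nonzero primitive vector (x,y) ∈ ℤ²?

translate: b→-7 (≡15 mod 22), so (11,15,14)→(11,-7,10)
flip: (11,-7,10)→(10,7,11)
reduced (well bottom): (10,7,11) with a≤c, −a<b≤a
well minimum |f| = |-10| = 10 (negative-definite)

10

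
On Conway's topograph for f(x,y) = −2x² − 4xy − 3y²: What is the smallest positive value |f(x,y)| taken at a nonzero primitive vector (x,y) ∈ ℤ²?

translate: b→0 (≡4 mod 4), so (2,4,3)→(2,0,1)
flip: (2,0,1)→(1,0,2)
reduced (well bottom): (1,0,2) with a≤c, −a<b≤a
well minimum |f| = |-1| = 1 (negative-definite)

1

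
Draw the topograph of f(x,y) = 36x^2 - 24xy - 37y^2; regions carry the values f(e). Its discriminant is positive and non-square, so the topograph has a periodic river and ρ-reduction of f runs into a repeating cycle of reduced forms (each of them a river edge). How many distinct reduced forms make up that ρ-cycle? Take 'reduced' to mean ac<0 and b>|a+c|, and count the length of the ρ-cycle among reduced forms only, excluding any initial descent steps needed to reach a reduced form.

D = 5904, ⌊√D⌋ = 76
descent: ρ → (-37,24,36)  [lands on river]
river: ρ → (36,48,-25)
river: ρ → (-25,52,32)
river: ρ → (32,76,-1)
river: ρ → (-1,76,32)
river: ρ → (32,52,-25)
river: ρ → (-25,48,36)
river: ρ → (36,24,-37)
river: ρ → (-37,50,23)
river: ρ → (23,42,-45)
river: ρ → (-45,48,20)
river: ρ → (20,72,-9)
river: ρ → (-9,72,20)
river: ρ → (20,48,-45)
river: ρ → (-45,42,23)
river: ρ → (23,50,-37)
ρ-cycle length = 16 (tail of 1 descent step not counted)

16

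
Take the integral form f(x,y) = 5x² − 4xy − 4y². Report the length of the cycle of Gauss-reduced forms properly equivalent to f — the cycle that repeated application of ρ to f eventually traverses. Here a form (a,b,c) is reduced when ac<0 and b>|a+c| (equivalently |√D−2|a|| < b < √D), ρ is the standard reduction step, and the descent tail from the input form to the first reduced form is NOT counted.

D = 96, ⌊√D⌋ = 9
descent: ρ → (-4,4,5)  [lands on river]
river: ρ → (5,6,-3)
river: ρ → (-3,6,5)
river: ρ → (5,4,-4)
ρ-cycle length = 4 (tail of 1 descent step not counted)

4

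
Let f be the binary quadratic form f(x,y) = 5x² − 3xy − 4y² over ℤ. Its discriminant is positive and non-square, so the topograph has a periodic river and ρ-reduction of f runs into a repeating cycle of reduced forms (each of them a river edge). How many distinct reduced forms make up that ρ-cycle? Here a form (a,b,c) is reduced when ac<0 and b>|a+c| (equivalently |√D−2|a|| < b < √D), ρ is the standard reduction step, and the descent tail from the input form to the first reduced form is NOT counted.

D = 89, ⌊√D⌋ = 9
descent: ρ → (-4,3,5)  [lands on river]
river: ρ → (5,7,-2)
river: ρ → (-2,9,1)
river: ρ → (1,9,-2)
river: ρ → (-2,7,5)
river: ρ → (5,3,-4)
river: ρ → (-4,5,4)
river: ρ → (4,3,-5)
river: ρ → (-5,7,2)
river: ρ → (2,9,-1)
river: ρ → (-1,9,2)
river: ρ → (2,7,-5)
river: ρ → (-5,3,4)
river: ρ → (4,5,-4)
ρ-cycle length = 14 (tail of 1 descent step not counted)

14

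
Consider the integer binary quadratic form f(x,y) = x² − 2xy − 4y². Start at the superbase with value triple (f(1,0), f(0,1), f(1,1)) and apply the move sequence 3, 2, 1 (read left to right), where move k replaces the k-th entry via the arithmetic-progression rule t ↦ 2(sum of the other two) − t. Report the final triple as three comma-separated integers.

start (1,-4,-5) = (f(1,0),f(0,1),f(1,1))
replace slot 3: 2·(1+(-4)) − (-5) = -1 → (1,-4,-1)
replace slot 2: 2·(1+(-1)) − (-4) = 4 → (1,4,-1)
replace slot 1: 2·(4+(-1)) − 1 = 5 → (5,4,-1)

5,4,-1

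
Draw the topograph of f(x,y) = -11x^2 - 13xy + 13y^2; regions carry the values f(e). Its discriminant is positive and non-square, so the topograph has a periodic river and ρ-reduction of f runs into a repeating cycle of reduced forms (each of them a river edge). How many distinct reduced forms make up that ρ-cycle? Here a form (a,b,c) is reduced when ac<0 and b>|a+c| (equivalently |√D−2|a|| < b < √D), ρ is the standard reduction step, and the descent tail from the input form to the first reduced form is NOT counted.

D = 741, ⌊√D⌋ = 27
descent: ρ → (13,13,-11)  [lands on river]
river: ρ → (-11,9,15)
river: ρ → (15,21,-5)
river: ρ → (-5,19,19)
river: ρ → (19,19,-5)
river: ρ → (-5,21,15)
river: ρ → (15,9,-11)
river: ρ → (-11,13,13)
ρ-cycle length = 8 (tail of 1 descent step not counted)

8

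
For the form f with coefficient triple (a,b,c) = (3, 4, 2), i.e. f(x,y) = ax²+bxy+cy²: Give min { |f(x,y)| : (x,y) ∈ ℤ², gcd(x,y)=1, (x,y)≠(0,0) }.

translate: b→-2 (≡4 mod 6), so (3,4,2)→(3,-2,1)
flip: (3,-2,1)→(1,2,3)
translate: b→0 (≡2 mod 2), so (1,2,3)→(1,0,2)
reduced (well bottom): (1,0,2) with a≤c, −a<b≤a
well minimum = a = 1

1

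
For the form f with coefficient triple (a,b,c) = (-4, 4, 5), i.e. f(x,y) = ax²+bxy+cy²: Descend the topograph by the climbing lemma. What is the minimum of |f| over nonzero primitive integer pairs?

river: ρ → (5,6,-3)
river: ρ → (-3,6,5)
river: ρ → (5,4,-4)
river: ρ → (-4,4,5)
closes: descent 0, river 4
min |a| on river = 3

3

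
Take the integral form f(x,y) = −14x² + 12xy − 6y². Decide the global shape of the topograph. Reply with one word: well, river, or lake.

D = b²−4ac = 12² − 4·(-14)·(-6) = -192
D < 0 ⇒ definite ⇒ every region one sign ⇒ single well

well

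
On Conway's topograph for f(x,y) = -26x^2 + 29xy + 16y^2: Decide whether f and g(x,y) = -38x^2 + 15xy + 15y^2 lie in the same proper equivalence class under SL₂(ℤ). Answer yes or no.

D₁ = 2505, D₂ = 2505
river cycle of f (length 8): (16, 35, -20), (-20, 45, 6), (6, 39, -41), (-41, 43, 4), (4, 45, -30), (-30, 15, 19), (19, 23, -26), (-26, 29, 16)
river cycle of g (length 6): (15, 45, -8), (-8, 35, 40), (40, 45, -3), (-3, 45, 40), (40, 35, -8), (-8, 45, 15)
cycles differ ⇒ inequivalent

no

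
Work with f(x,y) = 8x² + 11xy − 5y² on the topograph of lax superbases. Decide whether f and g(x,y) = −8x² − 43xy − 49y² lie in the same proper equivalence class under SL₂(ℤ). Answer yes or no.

D₁ = 281, D₂ = 281
river cycle of f (length 30): (-5, 9, 10), (10, 11, -4), (-4, 13, 7), (7, 15, -2), (-2, 13, 14), (14, 15, -1), (-1, 15, 14), (14, 13, -2), (-2, 15, 7), (7, 13, -4), … (20 more)
river cycle of g (length 30): (-8, 5, 8), (8, 11, -5), (-5, 9, 10), (10, 11, -4), (-4, 13, 7), (7, 15, -2), (-2, 13, 14), (14, 15, -1), (-1, 15, 14), (14, 13, -2), … (20 more)
cycles coincide ⇒ equivalent

yes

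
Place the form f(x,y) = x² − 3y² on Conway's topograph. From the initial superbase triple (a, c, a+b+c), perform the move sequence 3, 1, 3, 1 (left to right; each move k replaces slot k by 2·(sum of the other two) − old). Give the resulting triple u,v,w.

start (1,-3,-2) = (f(1,0),f(0,1),f(1,1))
replace slot 3: 2·(1+(-3)) − (-2) = -2 → (1,-3,-2)
replace slot 1: 2·((-3)+(-2)) − 1 = -11 → (-11,-3,-2)
replace slot 3: 2·((-11)+(-3)) − (-2) = -26 → (-11,-3,-26)
replace slot 1: 2·((-3)+(-26)) − (-11) = -47 → (-47,-3,-26)

-47,-3,-26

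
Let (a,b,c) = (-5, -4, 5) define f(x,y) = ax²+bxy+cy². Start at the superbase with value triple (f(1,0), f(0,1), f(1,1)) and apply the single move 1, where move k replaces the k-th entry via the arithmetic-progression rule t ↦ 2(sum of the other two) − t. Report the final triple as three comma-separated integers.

start (-5,5,-4) = (f(1,0),f(0,1),f(1,1))
replace slot 1: 2·(5+(-4)) − (-5) = 7 → (7,5,-4)

7,5,-4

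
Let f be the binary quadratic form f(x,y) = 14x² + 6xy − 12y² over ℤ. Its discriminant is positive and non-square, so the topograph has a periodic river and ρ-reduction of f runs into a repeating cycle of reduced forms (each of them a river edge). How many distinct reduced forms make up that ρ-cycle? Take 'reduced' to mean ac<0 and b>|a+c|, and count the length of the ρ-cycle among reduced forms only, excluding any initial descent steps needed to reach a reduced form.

D = 708, ⌊√D⌋ = 26
river: ρ → (-12,18,8)
river: ρ → (8,14,-16)
river: ρ → (-16,18,6)
river: ρ → (6,18,-16)
river: ρ → (-16,14,8)
river: ρ → (8,18,-12)
river: ρ → (-12,6,14)
river: ρ → (14,22,-4)
river: ρ → (-4,26,2)
river: ρ → (2,26,-4)
river: ρ → (-4,22,14)
river: ρ → (14,6,-12)
ρ-cycle length = 12 (tail of 0 descent steps not counted)

12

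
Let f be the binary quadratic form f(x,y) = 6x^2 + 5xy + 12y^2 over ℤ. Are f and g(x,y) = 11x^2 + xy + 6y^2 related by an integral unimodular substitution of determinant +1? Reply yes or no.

D₁ = -263, D₂ = -263
f: reduced (well bottom): (6,5,12) with a≤c, −a<b≤a
g: flip: (11,1,6)→(6,-1,11)
g: reduced (well bottom): (6,-1,11) with a≤c, −a<b≤a
reduced forms (6, 5, 12) vs (6, -1, 11) ⇒ inequivalent

no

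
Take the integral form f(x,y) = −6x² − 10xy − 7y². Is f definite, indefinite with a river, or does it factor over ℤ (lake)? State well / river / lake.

D = b²−4ac = (-10)² − 4·(-6)·(-7) = -68
D < 0 ⇒ definite ⇒ every region one sign ⇒ single well

well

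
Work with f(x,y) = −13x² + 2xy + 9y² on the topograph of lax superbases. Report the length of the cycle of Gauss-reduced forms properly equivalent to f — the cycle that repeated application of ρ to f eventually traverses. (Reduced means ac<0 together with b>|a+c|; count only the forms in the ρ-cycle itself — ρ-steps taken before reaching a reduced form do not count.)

D = 472, ⌊√D⌋ = 21
descent: ρ → (9,16,-6)  [lands on river]
river: ρ → (-6,20,3)
river: ρ → (3,16,-18)
river: ρ → (-18,20,1)
river: ρ → (1,20,-18)
river: ρ → (-18,16,3)
river: ρ → (3,20,-6)
river: ρ → (-6,16,9)
river: ρ → (9,20,-2)
river: ρ → (-2,20,9)
ρ-cycle length = 10 (tail of 1 descent step not counted)

10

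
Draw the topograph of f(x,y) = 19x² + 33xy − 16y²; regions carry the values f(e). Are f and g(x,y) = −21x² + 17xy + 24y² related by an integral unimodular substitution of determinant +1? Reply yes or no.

D₁ = 2305, D₂ = 2305
river cycle of f (length 10): (-16, 31, 21), (21, 11, -26), (-26, 41, 6), (6, 43, -19), (-19, 33, 16), (16, 31, -21), (-21, 11, 26), (26, 41, -6), (-6, 43, 19), (19, 33, -16)
river cycle of g (length 14): (24, 31, -14), (-14, 25, 30), (30, 35, -9), (-9, 37, 26), (26, 15, -20), (-20, 25, 21), (21, 17, -24), (-24, 31, 14), (14, 25, -30), (-30, 35, 9), … (4 more)
cycles differ ⇒ inequivalent

no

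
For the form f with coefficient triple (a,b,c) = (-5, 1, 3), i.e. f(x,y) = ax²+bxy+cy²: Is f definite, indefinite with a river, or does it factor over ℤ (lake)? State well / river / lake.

D = b²−4ac = 1² − 4·(-5)·3 = 61
D > 0 non-square ⇒ indefinite ⇒ periodic river

river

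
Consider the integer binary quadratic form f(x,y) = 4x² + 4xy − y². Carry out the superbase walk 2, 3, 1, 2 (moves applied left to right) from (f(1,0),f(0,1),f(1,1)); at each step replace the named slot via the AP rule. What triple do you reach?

start (4,-1,7) = (f(1,0),f(0,1),f(1,1))
replace slot 2: 2·(4+7) − (-1) = 23 → (4,23,7)
replace slot 3: 2·(4+23) − 7 = 47 → (4,23,47)
replace slot 1: 2·(23+47) − 4 = 136 → (136,23,47)
replace slot 2: 2·(136+47) − 23 = 343 → (136,343,47)

136,343,47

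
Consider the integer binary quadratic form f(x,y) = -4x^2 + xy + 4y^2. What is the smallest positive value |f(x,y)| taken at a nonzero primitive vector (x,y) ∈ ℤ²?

river: ρ → (4,7,-1)
river: ρ → (-1,7,4)
river: ρ → (4,1,-4)
river: ρ → (-4,7,1)
river: ρ → (1,7,-4)
river: ρ → (-4,1,4)
closes: descent 0, river 6
min |a| on river = 1

1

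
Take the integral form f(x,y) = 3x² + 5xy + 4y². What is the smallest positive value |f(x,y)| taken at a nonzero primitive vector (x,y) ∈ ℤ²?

translate: b→-1 (≡5 mod 6), so (3,5,4)→(3,-1,2)
flip: (3,-1,2)→(2,1,3)
reduced (well bottom): (2,1,3) with a≤c, −a<b≤a
well minimum = a = 2

2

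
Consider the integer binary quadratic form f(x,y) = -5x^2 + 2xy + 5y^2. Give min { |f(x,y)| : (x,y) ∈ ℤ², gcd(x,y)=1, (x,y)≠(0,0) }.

river: ρ → (5,8,-2)
river: ρ → (-2,8,5)
river: ρ → (5,2,-5)
river: ρ → (-5,8,2)
river: ρ → (2,8,-5)
river: ρ → (-5,2,5)
closes: descent 0, river 6
min |a| on river = 2

2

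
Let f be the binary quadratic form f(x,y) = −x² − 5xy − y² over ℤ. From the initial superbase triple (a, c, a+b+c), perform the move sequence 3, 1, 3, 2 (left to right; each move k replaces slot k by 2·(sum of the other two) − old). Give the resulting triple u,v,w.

start (-1,-1,-7) = (f(1,0),f(0,1),f(1,1))
replace slot 3: 2·((-1)+(-1)) − (-7) = 3 → (-1,-1,3)
replace slot 1: 2·((-1)+3) − (-1) = 5 → (5,-1,3)
replace slot 3: 2·(5+(-1)) − 3 = 5 → (5,-1,5)
replace slot 2: 2·(5+5) − (-1) = 21 → (5,21,5)

5,21,5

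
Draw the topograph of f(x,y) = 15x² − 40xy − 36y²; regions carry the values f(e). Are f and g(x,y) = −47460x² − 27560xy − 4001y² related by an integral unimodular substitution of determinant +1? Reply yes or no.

D₁ = 3760, D₂ = 3760
river cycle of f (length 10): (-36, 40, 15), (15, 50, -21), (-21, 34, 31), (31, 28, -24), (-24, 20, 35), (35, 50, -9), (-9, 58, 11), (11, 52, -24), (-24, 44, 19), (19, 32, -36)
river cycle of g (length 10): (19, 32, -36), (-36, 40, 15), (15, 50, -21), (-21, 34, 31), (31, 28, -24), (-24, 20, 35), (35, 50, -9), (-9, 58, 11), (11, 52, -24), (-24, 44, 19)
cycles coincide ⇒ equivalent

yes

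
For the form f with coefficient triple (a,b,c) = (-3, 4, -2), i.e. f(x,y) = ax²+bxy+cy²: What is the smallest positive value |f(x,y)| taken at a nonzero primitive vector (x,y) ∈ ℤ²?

translate: b→2 (≡-4 mod 6), so (3,-4,2)→(3,2,1)
flip: (3,2,1)→(1,-2,3)
translate: b→0 (≡-2 mod 2), so (1,-2,3)→(1,0,2)
reduced (well bottom): (1,0,2) with a≤c, −a<b≤a
well minimum |f| = |-1| = 1 (negative-definite)

1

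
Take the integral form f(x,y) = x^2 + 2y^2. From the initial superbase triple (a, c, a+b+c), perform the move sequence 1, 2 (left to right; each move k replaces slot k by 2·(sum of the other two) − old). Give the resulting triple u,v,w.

start (1,2,3) = (f(1,0),f(0,1),f(1,1))
replace slot 1: 2·(2+3) − 1 = 9 → (9,2,3)
replace slot 2: 2·(9+3) − 2 = 22 → (9,22,3)

9,22,3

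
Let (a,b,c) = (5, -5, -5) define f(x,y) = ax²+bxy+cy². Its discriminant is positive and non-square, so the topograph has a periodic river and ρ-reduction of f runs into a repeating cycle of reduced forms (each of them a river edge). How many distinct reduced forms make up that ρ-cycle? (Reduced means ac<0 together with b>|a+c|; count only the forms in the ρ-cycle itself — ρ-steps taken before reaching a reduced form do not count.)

D = 125, ⌊√D⌋ = 11
descent: ρ → (-5,5,5)  [lands on river]
river: ρ → (5,5,-5)
ρ-cycle length = 2 (tail of 1 descent step not counted)

2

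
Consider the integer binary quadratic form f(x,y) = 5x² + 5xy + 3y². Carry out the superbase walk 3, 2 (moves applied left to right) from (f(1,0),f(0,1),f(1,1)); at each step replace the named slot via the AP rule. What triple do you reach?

start (5,3,13) = (f(1,0),f(0,1),f(1,1))
replace slot 3: 2·(5+3) − 13 = 3 → (5,3,3)
replace slot 2: 2·(5+3) − 3 = 13 → (5,13,3)

5,13,3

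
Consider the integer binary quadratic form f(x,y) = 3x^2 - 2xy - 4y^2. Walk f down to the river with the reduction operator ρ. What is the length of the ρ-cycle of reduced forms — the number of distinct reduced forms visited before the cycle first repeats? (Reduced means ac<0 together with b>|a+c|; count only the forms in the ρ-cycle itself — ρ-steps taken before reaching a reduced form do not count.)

D = 52, ⌊√D⌋ = 7
descent: ρ → (-4,2,3)  [lands on river]
river: ρ → (3,4,-3)
river: ρ → (-3,2,4)
river: ρ → (4,6,-1)
river: ρ → (-1,6,4)
river: ρ → (4,2,-3)
river: ρ → (-3,4,3)
river: ρ → (3,2,-4)
river: ρ → (-4,6,1)
river: ρ → (1,6,-4)
ρ-cycle length = 10 (tail of 1 descent step not counted)

10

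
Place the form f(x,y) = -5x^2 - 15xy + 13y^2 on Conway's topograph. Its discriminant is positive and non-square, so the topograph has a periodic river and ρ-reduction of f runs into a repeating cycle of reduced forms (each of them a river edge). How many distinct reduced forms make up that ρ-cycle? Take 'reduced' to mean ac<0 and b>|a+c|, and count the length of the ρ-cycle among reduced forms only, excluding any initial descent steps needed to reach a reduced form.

D = 485, ⌊√D⌋ = 22
descent: ρ → (13,15,-5)  [lands on river]
river: ρ → (-5,15,13)
river: ρ → (13,11,-7)
river: ρ → (-7,17,7)
river: ρ → (7,11,-13)
river: ρ → (-13,15,5)
river: ρ → (5,15,-13)
river: ρ → (-13,11,7)
river: ρ → (7,17,-7)
river: ρ → (-7,11,13)
ρ-cycle length = 10 (tail of 1 descent step not counted)

10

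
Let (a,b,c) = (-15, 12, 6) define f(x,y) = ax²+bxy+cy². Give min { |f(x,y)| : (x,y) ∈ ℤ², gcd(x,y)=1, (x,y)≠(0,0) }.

river: ρ → (6,12,-15)
river: ρ → (-15,18,3)
river: ρ → (3,18,-15)
river: ρ → (-15,12,6)
closes: descent 0, river 4
min |a| on river = 3

3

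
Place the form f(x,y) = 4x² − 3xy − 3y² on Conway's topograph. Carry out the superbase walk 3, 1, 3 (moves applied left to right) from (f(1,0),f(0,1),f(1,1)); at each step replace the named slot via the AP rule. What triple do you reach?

start (4,-3,-2) = (f(1,0),f(0,1),f(1,1))
replace slot 3: 2·(4+(-3)) − (-2) = 4 → (4,-3,4)
replace slot 1: 2·((-3)+4) − 4 = -2 → (-2,-3,4)
replace slot 3: 2·((-2)+(-3)) − 4 = -14 → (-2,-3,-14)

-2,-3,-14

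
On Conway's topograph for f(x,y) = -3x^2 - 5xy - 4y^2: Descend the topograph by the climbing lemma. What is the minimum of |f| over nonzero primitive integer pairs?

translate: b→-1 (≡5 mod 6), so (3,5,4)→(3,-1,2)
flip: (3,-1,2)→(2,1,3)
reduced (well bottom): (2,1,3) with a≤c, −a<b≤a
well minimum |f| = |-2| = 2 (negative-definite)

2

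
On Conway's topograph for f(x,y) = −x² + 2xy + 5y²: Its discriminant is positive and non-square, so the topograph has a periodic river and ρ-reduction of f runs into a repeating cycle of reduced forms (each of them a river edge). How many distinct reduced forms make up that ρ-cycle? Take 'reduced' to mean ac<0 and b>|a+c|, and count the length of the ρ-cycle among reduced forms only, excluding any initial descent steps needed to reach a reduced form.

D = 24, ⌊√D⌋ = 4
descent: ρ → (5,-2,-1)
descent: ρ → (-1,4,2)  [lands on river]
river: ρ → (2,4,-1)
ρ-cycle length = 2 (tail of 2 descent steps not counted)

2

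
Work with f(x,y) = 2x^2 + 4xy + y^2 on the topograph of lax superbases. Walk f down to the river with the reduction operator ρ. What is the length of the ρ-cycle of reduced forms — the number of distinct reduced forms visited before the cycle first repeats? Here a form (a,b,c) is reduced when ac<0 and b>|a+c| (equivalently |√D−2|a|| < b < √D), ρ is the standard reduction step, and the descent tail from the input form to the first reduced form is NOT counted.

D = 8, ⌊√D⌋ = 2
descent: ρ → (1,2,-1)  [lands on river]
river: ρ → (-1,2,1)
ρ-cycle length = 2 (tail of 1 descent step not counted)

2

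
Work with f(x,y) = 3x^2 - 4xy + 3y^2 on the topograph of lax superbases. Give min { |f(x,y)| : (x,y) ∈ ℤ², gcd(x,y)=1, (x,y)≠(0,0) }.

translate: b→2 (≡-4 mod 6), so (3,-4,3)→(3,2,2)
flip: (3,2,2)→(2,-2,3)
translate: b→2 (≡-2 mod 4), so (2,-2,3)→(2,2,3)
reduced (well bottom): (2,2,3) with a≤c, −a<b≤a
well minimum = a = 2

2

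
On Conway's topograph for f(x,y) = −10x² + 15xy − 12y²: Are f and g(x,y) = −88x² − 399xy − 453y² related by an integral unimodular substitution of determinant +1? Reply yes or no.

D₁ = -255, D₂ = -255
f is negative-definite; reduce −f:
−f: translate: b→5 (≡-15 mod 20), so (10,-15,12)→(10,5,7)
−f: flip: (10,5,7)→(7,-5,10)
−f: reduced (well bottom): (7,-5,10) with a≤c, −a<b≤a
flip sign back: reduced form of f is (-7,5,-10)
g is negative-definite; reduce −g:
−g: translate: b→47 (≡399 mod 176), so (88,399,453)→(88,47,7)
−g: flip: (88,47,7)→(7,-47,88)
−g: translate: b→-5 (≡-47 mod 14), so (7,-47,88)→(7,-5,10)
−g: reduced (well bottom): (7,-5,10) with a≤c, −a<b≤a
flip sign back: reduced form of g is (-7,5,-10)
reduced forms (-7, 5, -10) vs (-7, 5, -10) ⇒ equivalent

yes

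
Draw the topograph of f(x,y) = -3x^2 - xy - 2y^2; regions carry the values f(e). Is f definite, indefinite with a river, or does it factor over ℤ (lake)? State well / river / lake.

D = b²−4ac = (-1)² − 4·(-3)·(-2) = -23
D < 0 ⇒ definite ⇒ every region one sign ⇒ single well

well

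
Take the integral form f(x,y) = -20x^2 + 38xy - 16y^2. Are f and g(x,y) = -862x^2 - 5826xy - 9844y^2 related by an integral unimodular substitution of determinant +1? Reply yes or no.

D₁ = 164, D₂ = 164
river cycle of f (length 10): (2, 10, -8), (-8, 6, 4), (4, 10, -4), (-4, 6, 8), (8, 10, -2), (-2, 10, 8), (8, 6, -4), (-4, 10, 4), (4, 6, -8), (-8, 10, 2)
river cycle of g (length 10): (2, 10, -8), (-8, 6, 4), (4, 10, -4), (-4, 6, 8), (8, 10, -2), (-2, 10, 8), (8, 6, -4), (-4, 10, 4), (4, 6, -8), (-8, 10, 2)
cycles coincide ⇒ equivalent

yes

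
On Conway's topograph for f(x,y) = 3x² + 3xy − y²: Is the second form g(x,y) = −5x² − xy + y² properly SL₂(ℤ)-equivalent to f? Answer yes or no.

D₁ = 21, D₂ = 21
river cycle of f (length 2): (-1, 3, 3), (3, 3, -1)
river cycle of g (length 2): (1, 3, -3), (-3, 3, 1)
cycles differ ⇒ inequivalent

no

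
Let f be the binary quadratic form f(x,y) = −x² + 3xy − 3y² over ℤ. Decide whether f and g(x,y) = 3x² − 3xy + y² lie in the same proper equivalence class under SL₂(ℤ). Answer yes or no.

D₁ = -3, D₂ = -3
f is negative-definite; reduce −f:
−f: translate: b→1 (≡-3 mod 2), so (1,-3,3)→(1,1,1)
−f: reduced (well bottom): (1,1,1) with a≤c, −a<b≤a
flip sign back: reduced form of f is (-1,-1,-1)
g: translate: b→3 (≡-3 mod 6), so (3,-3,1)→(3,3,1)
g: flip: (3,3,1)→(1,-3,3)
g: translate: b→1 (≡-3 mod 2), so (1,-3,3)→(1,1,1)
g: reduced (well bottom): (1,1,1) with a≤c, −a<b≤a
reduced forms (-1, -1, -1) vs (1, 1, 1) ⇒ inequivalent

no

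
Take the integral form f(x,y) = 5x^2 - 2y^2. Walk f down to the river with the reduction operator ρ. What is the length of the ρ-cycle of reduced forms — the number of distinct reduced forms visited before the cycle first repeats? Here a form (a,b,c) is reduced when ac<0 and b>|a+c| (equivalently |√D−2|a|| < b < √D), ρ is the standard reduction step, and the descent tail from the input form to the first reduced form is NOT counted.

D = 40, ⌊√D⌋ = 6
descent: ρ → (-2,4,3)  [lands on river]
river: ρ → (3,2,-3)
river: ρ → (-3,4,2)
river: ρ → (2,4,-3)
river: ρ → (-3,2,3)
river: ρ → (3,4,-2)
ρ-cycle length = 6 (tail of 1 descent step not counted)

6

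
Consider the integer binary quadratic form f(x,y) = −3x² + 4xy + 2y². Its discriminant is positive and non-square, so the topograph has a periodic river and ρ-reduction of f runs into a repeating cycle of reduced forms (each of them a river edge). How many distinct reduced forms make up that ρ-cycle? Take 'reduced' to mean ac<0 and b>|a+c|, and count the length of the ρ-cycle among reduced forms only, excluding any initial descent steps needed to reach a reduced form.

D = 40, ⌊√D⌋ = 6
river: ρ → (2,4,-3)
river: ρ → (-3,2,3)
river: ρ → (3,4,-2)
river: ρ → (-2,4,3)
river: ρ → (3,2,-3)
river: ρ → (-3,4,2)
ρ-cycle length = 6 (tail of 0 descent steps not counted)

6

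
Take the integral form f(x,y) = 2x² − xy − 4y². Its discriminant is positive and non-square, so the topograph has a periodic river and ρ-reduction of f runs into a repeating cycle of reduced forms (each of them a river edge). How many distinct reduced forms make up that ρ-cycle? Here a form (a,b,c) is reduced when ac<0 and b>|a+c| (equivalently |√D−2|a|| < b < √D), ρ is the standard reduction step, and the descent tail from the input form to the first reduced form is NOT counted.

D = 33, ⌊√D⌋ = 5
descent: ρ → (-4,1,2)
descent: ρ → (2,3,-3)  [lands on river]
river: ρ → (-3,3,2)
river: ρ → (2,5,-1)
river: ρ → (-1,5,2)
ρ-cycle length = 4 (tail of 2 descent steps not counted)

4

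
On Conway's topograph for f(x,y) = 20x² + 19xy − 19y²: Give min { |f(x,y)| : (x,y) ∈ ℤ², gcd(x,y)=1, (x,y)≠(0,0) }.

river: ρ → (-19,19,20)
river: ρ → (20,21,-18)
river: ρ → (-18,15,23)
river: ρ → (23,31,-10)
river: ρ → (-10,29,26)
river: ρ → (26,23,-13)
river: ρ → (-13,29,20)
river: ρ → (20,11,-22)
river: ρ → (-22,33,9)
river: ρ → (9,39,-10)
river: ρ → (-10,41,5)
river: ρ → (5,39,-18)
river: ρ → (-18,33,11)
river: ρ → (11,33,-18)
river: ρ → (-18,39,5)
river: ρ → (5,41,-10)
river: ρ → (-10,39,9)
river: ρ → (9,33,-22)
river: ρ → (-22,11,20)
river: ρ → (20,29,-13)
river: ρ → (-13,23,26)
river: ρ → (26,29,-10)
river: ρ → (-10,31,23)
river: ρ → (23,15,-18)
river: ρ → (-18,21,20)
river: ρ → (20,19,-19)
closes: descent 0, river 26
min |a| on river = 5

5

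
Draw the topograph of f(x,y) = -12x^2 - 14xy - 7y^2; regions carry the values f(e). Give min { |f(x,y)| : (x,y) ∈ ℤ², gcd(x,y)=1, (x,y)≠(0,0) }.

translate: b→-10 (≡14 mod 24), so (12,14,7)→(12,-10,5)
flip: (12,-10,5)→(5,10,12)
translate: b→0 (≡10 mod 10), so (5,10,12)→(5,0,7)
reduced (well bottom): (5,0,7) with a≤c, −a<b≤a
well minimum |f| = |-5| = 5 (negative-definite)

5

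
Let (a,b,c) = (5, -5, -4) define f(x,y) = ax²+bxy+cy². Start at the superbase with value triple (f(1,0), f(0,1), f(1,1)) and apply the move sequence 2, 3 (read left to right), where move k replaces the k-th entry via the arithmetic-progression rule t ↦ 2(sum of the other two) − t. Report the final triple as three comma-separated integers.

start (5,-4,-4) = (f(1,0),f(0,1),f(1,1))
replace slot 2: 2·(5+(-4)) − (-4) = 6 → (5,6,-4)
replace slot 3: 2·(5+6) − (-4) = 26 → (5,6,26)

5,6,26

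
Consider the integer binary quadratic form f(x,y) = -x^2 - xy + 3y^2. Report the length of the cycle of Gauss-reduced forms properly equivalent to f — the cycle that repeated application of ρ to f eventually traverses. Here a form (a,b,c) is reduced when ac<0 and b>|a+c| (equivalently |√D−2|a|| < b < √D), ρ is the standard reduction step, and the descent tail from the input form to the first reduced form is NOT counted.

D = 13, ⌊√D⌋ = 3
descent: ρ → (3,1,-1)
descent: ρ → (-1,3,1)  [lands on river]
river: ρ → (1,3,-1)
ρ-cycle length = 2 (tail of 2 descent steps not counted)

2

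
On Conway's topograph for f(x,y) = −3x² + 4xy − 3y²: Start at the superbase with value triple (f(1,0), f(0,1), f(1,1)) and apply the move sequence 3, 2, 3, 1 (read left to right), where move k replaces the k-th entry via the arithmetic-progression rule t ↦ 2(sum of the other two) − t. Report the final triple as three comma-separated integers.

start (-3,-3,-2) = (f(1,0),f(0,1),f(1,1))
replace slot 3: 2·((-3)+(-3)) − (-2) = -10 → (-3,-3,-10)
replace slot 2: 2·((-3)+(-10)) − (-3) = -23 → (-3,-23,-10)
replace slot 3: 2·((-3)+(-23)) − (-10) = -42 → (-3,-23,-42)
replace slot 1: 2·((-23)+(-42)) − (-3) = -127 → (-127,-23,-42)

-127,-23,-42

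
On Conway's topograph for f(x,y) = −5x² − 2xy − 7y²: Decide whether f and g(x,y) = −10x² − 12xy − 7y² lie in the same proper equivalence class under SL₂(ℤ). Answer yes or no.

D₁ = -136, D₂ = -136
f is negative-definite; reduce −f:
−f: reduced (well bottom): (5,2,7) with a≤c, −a<b≤a
flip sign back: reduced form of f is (-5,-2,-7)
g is negative-definite; reduce −g:
−g: translate: b→-8 (≡12 mod 20), so (10,12,7)→(10,-8,5)
−g: flip: (10,-8,5)→(5,8,10)
−g: translate: b→-2 (≡8 mod 10), so (5,8,10)→(5,-2,7)
−g: reduced (well bottom): (5,-2,7) with a≤c, −a<b≤a
flip sign back: reduced form of g is (-5,2,-7)
reduced forms (-5, -2, -7) vs (-5, 2, -7) ⇒ inequivalent

no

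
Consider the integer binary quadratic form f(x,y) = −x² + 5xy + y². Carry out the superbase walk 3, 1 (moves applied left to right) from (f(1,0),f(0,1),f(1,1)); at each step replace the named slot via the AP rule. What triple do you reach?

start (-1,1,5) = (f(1,0),f(0,1),f(1,1))
replace slot 3: 2·((-1)+1) − 5 = -5 → (-1,1,-5)
replace slot 1: 2·(1+(-5)) − (-1) = -7 → (-7,1,-5)

-7,1,-5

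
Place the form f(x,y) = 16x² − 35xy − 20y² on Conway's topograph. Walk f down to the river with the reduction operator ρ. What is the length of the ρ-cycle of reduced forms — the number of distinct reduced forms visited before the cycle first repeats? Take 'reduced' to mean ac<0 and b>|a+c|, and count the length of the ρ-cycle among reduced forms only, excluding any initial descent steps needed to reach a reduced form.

D = 2505, ⌊√D⌋ = 50
descent: ρ → (-20,35,16)  [lands on river]
river: ρ → (16,29,-26)
river: ρ → (-26,23,19)
river: ρ → (19,15,-30)
river: ρ → (-30,45,4)
river: ρ → (4,43,-41)
river: ρ → (-41,39,6)
river: ρ → (6,45,-20)
ρ-cycle length = 8 (tail of 1 descent step not counted)

8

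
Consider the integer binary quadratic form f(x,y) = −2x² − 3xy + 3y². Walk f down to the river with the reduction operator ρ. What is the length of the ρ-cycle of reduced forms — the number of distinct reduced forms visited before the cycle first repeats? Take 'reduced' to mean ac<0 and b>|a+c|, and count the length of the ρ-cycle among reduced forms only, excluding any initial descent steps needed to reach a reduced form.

D = 33, ⌊√D⌋ = 5
descent: ρ → (3,3,-2)  [lands on river]
river: ρ → (-2,5,1)
river: ρ → (1,5,-2)
river: ρ → (-2,3,3)
ρ-cycle length = 4 (tail of 1 descent step not counted)

4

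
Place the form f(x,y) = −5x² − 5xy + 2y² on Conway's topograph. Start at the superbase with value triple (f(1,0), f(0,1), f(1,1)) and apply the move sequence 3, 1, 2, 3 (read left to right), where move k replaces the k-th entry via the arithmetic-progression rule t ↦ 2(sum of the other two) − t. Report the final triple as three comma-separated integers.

start (-5,2,-8) = (f(1,0),f(0,1),f(1,1))
replace slot 3: 2·((-5)+2) − (-8) = 2 → (-5,2,2)
replace slot 1: 2·(2+2) − (-5) = 13 → (13,2,2)
replace slot 2: 2·(13+2) − 2 = 28 → (13,28,2)
replace slot 3: 2·(13+28) − 2 = 80 → (13,28,80)

13,28,80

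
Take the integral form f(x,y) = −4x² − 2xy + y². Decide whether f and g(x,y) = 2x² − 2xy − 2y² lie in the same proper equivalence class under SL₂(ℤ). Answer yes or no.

D₁ = 20, D₂ = 20
river cycle of f (length 2): (1, 4, -1), (-1, 4, 1)
river cycle of g (length 2): (-2, 2, 2), (2, 2, -2)
cycles differ ⇒ inequivalent

no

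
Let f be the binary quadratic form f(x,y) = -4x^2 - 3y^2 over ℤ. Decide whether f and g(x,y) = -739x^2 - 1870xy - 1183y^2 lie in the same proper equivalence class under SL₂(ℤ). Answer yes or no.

D₁ = -48, D₂ = -48
f is negative-definite; reduce −f:
−f: flip: (4,0,3)→(3,0,4)
−f: reduced (well bottom): (3,0,4) with a≤c, −a<b≤a
flip sign back: reduced form of f is (-3,0,-4)
g is negative-definite; reduce −g:
−g: translate: b→392 (≡1870 mod 1478), so (739,1870,1183)→(739,392,52)
−g: flip: (739,392,52)→(52,-392,739)
−g: translate: b→24 (≡-392 mod 104), so (52,-392,739)→(52,24,3)
−g: flip: (52,24,3)→(3,-24,52)
−g: translate: b→0 (≡-24 mod 6), so (3,-24,52)→(3,0,4)
−g: reduced (well bottom): (3,0,4) with a≤c, −a<b≤a
flip sign back: reduced form of g is (-3,0,-4)
reduced forms (-3, 0, -4) vs (-3, 0, -4) ⇒ equivalent

yes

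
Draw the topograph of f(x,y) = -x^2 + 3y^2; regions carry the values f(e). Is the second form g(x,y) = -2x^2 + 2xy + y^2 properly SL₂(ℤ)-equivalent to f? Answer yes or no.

D₁ = 12, D₂ = 12
river cycle of f (length 2): (-1, 2, 2), (2, 2, -1)
river cycle of g (length 2): (1, 2, -2), (-2, 2, 1)
cycles differ ⇒ inequivalent

no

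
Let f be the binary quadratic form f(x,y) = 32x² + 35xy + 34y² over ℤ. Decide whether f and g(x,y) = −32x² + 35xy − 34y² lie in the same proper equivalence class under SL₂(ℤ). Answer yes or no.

D₁ = -3127, D₂ = -3127
f: translate: b→-29 (≡35 mod 64), so (32,35,34)→(32,-29,31)
f: flip: (32,-29,31)→(31,29,32)
f: reduced (well bottom): (31,29,32) with a≤c, −a<b≤a
g is negative-definite; reduce −g:
−g: translate: b→29 (≡-35 mod 64), so (32,-35,34)→(32,29,31)
−g: flip: (32,29,31)→(31,-29,32)
−g: reduced (well bottom): (31,-29,32) with a≤c, −a<b≤a
flip sign back: reduced form of g is (-31,29,-32)
reduced forms (31, 29, 32) vs (-31, 29, -32) ⇒ inequivalent

no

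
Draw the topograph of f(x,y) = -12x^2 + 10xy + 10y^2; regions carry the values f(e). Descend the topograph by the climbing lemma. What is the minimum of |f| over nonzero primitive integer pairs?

river: ρ → (10,10,-12)
river: ρ → (-12,14,8)
river: ρ → (8,18,-8)
river: ρ → (-8,14,12)
river: ρ → (12,10,-10)
river: ρ → (-10,10,12)
river: ρ → (12,14,-8)
river: ρ → (-8,18,8)
river: ρ → (8,14,-12)
river: ρ → (-12,10,10)
closes: descent 0, river 10
min |a| on river = 8

8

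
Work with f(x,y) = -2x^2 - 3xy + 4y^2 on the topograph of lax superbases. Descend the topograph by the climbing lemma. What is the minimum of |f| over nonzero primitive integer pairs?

descent: ρ → (4,3,-2)  [lands on river]
river: ρ → (-2,5,2)
river: ρ → (2,3,-4)
river: ρ → (-4,5,1)
river: ρ → (1,5,-4)
river: ρ → (-4,3,2)
river: ρ → (2,5,-2)
river: ρ → (-2,3,4)
river: ρ → (4,5,-1)
river: ρ → (-1,5,4)
closes: descent 1, river 10
min |a| on river = 1

1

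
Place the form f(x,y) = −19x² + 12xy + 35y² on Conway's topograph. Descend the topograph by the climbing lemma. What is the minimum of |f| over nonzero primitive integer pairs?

descent: ρ → (35,-12,-19)
descent: ρ → (-19,50,4)  [lands on river]
river: ρ → (4,46,-43)
river: ρ → (-43,40,7)
river: ρ → (7,44,-31)
river: ρ → (-31,18,20)
river: ρ → (20,22,-29)
river: ρ → (-29,36,13)
river: ρ → (13,42,-20)
river: ρ → (-20,38,17)
river: ρ → (17,30,-28)
river: ρ → (-28,26,19)
river: ρ → (19,50,-4)
river: ρ → (-4,46,43)
river: ρ → (43,40,-7)
river: ρ → (-7,44,31)
river: ρ → (31,18,-20)
river: ρ → (-20,22,29)
river: ρ → (29,36,-13)
river: ρ → (-13,42,20)
river: ρ → (20,38,-17)
river: ρ → (-17,30,28)
river: ρ → (28,26,-19)
closes: descent 2, river 22
min |a| on river = 4

4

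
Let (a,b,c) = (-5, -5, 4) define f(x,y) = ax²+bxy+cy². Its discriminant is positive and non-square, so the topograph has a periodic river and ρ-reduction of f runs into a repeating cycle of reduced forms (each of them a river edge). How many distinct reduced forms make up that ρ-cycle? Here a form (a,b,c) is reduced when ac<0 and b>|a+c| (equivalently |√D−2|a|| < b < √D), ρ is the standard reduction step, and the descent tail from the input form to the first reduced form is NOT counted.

D = 105, ⌊√D⌋ = 10
descent: ρ → (4,5,-5)  [lands on river]
river: ρ → (-5,5,4)
river: ρ → (4,3,-6)
river: ρ → (-6,9,1)
river: ρ → (1,9,-6)
river: ρ → (-6,3,4)
ρ-cycle length = 6 (tail of 1 descent step not counted)

6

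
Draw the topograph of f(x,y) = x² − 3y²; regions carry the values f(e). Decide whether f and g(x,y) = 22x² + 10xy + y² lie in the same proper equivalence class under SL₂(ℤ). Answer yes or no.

D₁ = 12, D₂ = 12
river cycle of f (length 2): (1, 2, -2), (-2, 2, 1)
river cycle of g (length 2): (1, 2, -2), (-2, 2, 1)
cycles coincide ⇒ equivalent

yes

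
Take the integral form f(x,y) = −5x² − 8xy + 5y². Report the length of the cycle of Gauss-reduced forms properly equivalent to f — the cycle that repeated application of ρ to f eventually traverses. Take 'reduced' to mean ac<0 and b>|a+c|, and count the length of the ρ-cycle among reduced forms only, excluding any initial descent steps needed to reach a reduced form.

D = 164, ⌊√D⌋ = 12
descent: ρ → (5,8,-5)  [lands on river]
river: ρ → (-5,12,1)
river: ρ → (1,12,-5)
river: ρ → (-5,8,5)
river: ρ → (5,12,-1)
river: ρ → (-1,12,5)
ρ-cycle length = 6 (tail of 1 descent step not counted)

6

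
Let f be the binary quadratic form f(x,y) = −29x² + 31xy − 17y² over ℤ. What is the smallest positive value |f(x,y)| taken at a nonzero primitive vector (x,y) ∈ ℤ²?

translate: b→27 (≡-31 mod 58), so (29,-31,17)→(29,27,15)
flip: (29,27,15)→(15,-27,29)
translate: b→3 (≡-27 mod 30), so (15,-27,29)→(15,3,17)
reduced (well bottom): (15,3,17) with a≤c, −a<b≤a
well minimum |f| = |-15| = 15 (negative-definite)

15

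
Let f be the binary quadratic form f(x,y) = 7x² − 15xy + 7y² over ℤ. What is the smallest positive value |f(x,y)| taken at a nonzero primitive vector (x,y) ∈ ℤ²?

descent: ρ → (7,1,-1)
descent: ρ → (-1,5,1)  [lands on river]
river: ρ → (1,5,-1)
closes: descent 2, river 2
min |a| on river = 1

1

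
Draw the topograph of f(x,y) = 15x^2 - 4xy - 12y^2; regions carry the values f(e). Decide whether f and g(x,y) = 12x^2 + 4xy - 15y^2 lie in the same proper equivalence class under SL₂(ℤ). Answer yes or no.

D₁ = 736, D₂ = 736
river cycle of f (length 12): (-12, 4, 15), (15, 26, -1), (-1, 26, 15), (15, 4, -12), (-12, 20, 7), (7, 22, -9), (-9, 14, 15), (15, 16, -8), (-8, 16, 15), (15, 14, -9), … (2 more)
river cycle of g (length 12): (-15, 26, 1), (1, 26, -15), (-15, 4, 12), (12, 20, -7), (-7, 22, 9), (9, 14, -15), (-15, 16, 8), (8, 16, -15), (-15, 14, 9), (9, 22, -7), … (2 more)
cycles differ ⇒ inequivalent

no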